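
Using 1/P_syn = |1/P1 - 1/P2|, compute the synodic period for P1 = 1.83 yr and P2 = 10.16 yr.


1/P_syn = |1/P1 - 1/P2| = |1/1.83 - 1/10.16| => P_syn = 2.232

2.232 years


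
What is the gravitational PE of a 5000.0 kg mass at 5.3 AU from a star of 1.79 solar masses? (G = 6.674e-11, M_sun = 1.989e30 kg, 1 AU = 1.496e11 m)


M = 1.79 * 1.989e30 kg = 3.56031e+30 kg; r = 5.3 AU * 1.496e11 m/AU = 7.9288e+11 m. U = -GM*m/r = -(6.674e-11 * 3.56031e+30 * 5000.0) / 7.9288e+11 = -1.498e+12

-1.498e+12 J


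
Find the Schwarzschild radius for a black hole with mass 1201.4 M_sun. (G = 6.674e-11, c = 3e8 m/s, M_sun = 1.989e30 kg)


M = 1201.4 * 1.989e30 kg = 2.3895846e+33 kg. rs = 2GM/c^2 = 2 * 6.674e-11 * 2.3895846e+33 / (3e8)^2 = 3.544e+06

3.544e+06 m


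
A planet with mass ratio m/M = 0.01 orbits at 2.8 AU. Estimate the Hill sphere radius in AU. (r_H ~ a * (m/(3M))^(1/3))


r_H = a * (m/3M)^(1/3) = 2.8 * (0.01/3)^(1/3) = 0.4183

0.4183 AU


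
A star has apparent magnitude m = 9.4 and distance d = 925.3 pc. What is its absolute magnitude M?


M = m - 5*log10(d) + 5 = 9.4 - 5*log10(925.3) + 5 = -0.4314

-0.4314


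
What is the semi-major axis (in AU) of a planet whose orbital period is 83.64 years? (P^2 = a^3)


a = P^(2/3) = 83.64^(2/3) = 19.1253

19.1253 AU


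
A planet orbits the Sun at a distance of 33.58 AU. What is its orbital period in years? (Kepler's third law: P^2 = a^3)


P = a^(3/2) = 33.58^1.5 = 194.5902

194.5902 years


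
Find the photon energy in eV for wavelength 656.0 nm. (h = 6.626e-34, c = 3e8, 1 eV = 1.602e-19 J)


E = hc/lambda = 6.626e-34 * 3e8 / 6.560e-07 = 3.030e-19 J = 1.8915 eV

1.8915 eV


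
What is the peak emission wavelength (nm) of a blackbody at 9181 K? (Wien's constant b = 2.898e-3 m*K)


lam_max = b / T = 2.898e-3 / 9181 = 3.157e-07 m = 315.6519 nm

315.6519 nm


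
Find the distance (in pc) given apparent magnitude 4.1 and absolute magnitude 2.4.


d = 10^((m - M + 5)/5) = 10^((4.1 - 2.4 + 5)/5) = 21.8776

21.8776 pc


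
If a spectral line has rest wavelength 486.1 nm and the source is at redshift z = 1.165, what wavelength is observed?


lam_obs = lam_emit * (1 + z) = 486.1 * (1 + 1.165) = 1052.4065

1052.4065 nm


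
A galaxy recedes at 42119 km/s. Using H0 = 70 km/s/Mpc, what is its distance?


d = v / H0 = 42119 / 70 = 601.7

601.7 Mpc


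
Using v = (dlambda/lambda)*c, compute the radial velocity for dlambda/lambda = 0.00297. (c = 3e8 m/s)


v = (dlambda/lambda) * c = 0.00297 * 3e8 = 891000.0

891000.0 m/s


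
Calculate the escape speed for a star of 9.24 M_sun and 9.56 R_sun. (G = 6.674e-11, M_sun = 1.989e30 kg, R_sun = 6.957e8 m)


M = 9.24 * 1.989e30 kg = 1.837836e+31 kg; R = 9.56 * 6.957e8 m = 6.650892e+09 m. v_esc = sqrt(2GM/R) = sqrt(2 * 6.674e-11 * 1.837836e+31 / 6.650892e+09) = 607325.5167

607325.5167 m/s


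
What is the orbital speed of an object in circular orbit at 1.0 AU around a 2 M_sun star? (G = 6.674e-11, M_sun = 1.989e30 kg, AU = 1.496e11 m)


v = sqrt(GM/r) = sqrt(6.674e-11 * 3.978e+30 / 1.496e+11) = 42126.9186

42126.9186 m/s


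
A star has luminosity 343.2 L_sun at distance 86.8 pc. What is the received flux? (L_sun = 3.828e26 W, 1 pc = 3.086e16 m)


F = L / (4*pi*d^2) = 1.314e+29 / (4*pi*(2.679e+18)^2) = 1.457e-09

1.457e-09 W/m^2


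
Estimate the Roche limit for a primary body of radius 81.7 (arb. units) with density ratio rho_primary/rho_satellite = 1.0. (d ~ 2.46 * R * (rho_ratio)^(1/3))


d_Roche = 2.46 * 81.7 * 1.0^(1/3) = 200.982

200.982


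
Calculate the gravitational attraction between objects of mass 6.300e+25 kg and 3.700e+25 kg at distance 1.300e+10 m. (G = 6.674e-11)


F = G*m1*m2/r^2 = 6.674e-11 * 6.300e+25 * 3.700e+25 / (1.300e+10)^2 = 6.674e-11 * 2.331e+51 / 1.690e+20 = 9.205e+20

9.205e+20 N


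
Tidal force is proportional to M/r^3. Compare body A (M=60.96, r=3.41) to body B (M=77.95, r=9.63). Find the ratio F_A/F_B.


Ratio = (M1/r1^3) / (M2/r2^3) = (60.96/3.41^3) / (77.95/9.63^3) = 17.6135

17.6135


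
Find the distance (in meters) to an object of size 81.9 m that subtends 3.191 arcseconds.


D = size / theta_rad, theta_rad = 3.191 * pi/(180*3600) = 1.547e-05, D = 5.294e+06

5.294e+06 m


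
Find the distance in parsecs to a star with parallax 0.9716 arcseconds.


d = 1/p = 1/0.9716 = 1.0292

1.0292 pc


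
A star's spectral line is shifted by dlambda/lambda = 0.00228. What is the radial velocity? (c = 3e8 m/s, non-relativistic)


v = (dlambda/lambda) * c = 0.00228 * 3e8 = 684000.0

684000.0 m/s


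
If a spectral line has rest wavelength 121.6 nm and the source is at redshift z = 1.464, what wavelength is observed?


lam_obs = lam_emit * (1 + z) = 121.6 * (1 + 1.464) = 299.6224

299.6224 nm


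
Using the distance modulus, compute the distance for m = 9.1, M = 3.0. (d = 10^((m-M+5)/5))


d = 10^((m - M + 5)/5) = 10^((9.1 - 3.0 + 5)/5) = 165.9587

165.9587 pc


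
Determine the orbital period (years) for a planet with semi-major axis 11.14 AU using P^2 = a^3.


P = a^(3/2) = 11.14^1.5 = 37.1816

37.1816 years


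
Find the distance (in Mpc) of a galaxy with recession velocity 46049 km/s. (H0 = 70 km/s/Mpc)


d = v / H0 = 46049 / 70 = 657.8429

657.8429 Mpc


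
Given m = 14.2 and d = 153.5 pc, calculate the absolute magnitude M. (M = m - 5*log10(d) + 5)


M = m - 5*log10(d) + 5 = 14.2 - 5*log10(153.5) + 5 = 8.2695

8.2695


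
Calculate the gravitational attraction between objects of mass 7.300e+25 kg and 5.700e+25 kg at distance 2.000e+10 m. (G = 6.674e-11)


F = G*m1*m2/r^2 = 6.674e-11 * 7.300e+25 * 5.700e+25 / (2.000e+10)^2 = 6.674e-11 * 4.161e+51 / 4.000e+20 = 6.943e+20

6.943e+20 N


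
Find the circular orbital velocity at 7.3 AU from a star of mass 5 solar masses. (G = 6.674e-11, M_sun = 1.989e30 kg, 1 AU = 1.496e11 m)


v = sqrt(GM/r) = sqrt(6.674e-11 * 9.945e+30 / 1.092e+12) = 24652.9144

24652.9144 m/s


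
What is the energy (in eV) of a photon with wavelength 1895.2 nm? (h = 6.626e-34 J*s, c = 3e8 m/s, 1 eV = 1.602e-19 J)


E = hc/lambda = 6.626e-34 * 3e8 / 1.895e-06 = 1.049e-19 J = 0.6547 eV

0.6547 eV


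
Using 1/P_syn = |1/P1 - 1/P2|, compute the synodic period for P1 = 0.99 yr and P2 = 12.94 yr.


1/P_syn = |1/P1 - 1/P2| = |1/0.99 - 1/12.94| => P_syn = 1.072

1.072 years


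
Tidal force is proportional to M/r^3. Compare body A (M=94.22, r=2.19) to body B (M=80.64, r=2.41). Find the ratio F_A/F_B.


Ratio = (M1/r1^3) / (M2/r2^3) = (94.22/2.19^3) / (80.64/2.41^3) = 1.5571

1.5571


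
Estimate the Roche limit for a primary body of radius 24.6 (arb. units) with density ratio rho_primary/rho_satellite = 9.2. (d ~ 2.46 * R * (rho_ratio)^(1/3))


d_Roche = 2.46 * 24.6 * 9.2^(1/3) = 126.804

126.804


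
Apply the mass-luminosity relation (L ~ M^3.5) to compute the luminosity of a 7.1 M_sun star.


L/L_sun = (M/M_sun)^3.5 = 7.1^3.5 = 953.6834

953.6834 L_sun


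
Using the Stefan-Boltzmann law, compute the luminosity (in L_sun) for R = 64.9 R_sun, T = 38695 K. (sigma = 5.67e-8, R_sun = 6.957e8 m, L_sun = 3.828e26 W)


R = 64.9 * 6.957e8 m = 4.515093e+10 m. L = 4*pi*R^2*sigma*T^4 = 4*pi*(4.515093e+10)^2 * 5.67e-8 * 38695^4 = 3.256459844e+33 W. L/L_sun = 3.256459844e+33 / 3.828e26 = 8.507e+06

8.507e+06 L_sun


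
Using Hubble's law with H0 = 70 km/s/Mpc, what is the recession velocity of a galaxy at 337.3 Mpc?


v = H0 * d = 70 * 337.3 = 23611.0

23611.0 km/s


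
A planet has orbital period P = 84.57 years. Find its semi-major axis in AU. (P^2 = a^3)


a = P^(2/3) = 84.57^(2/3) = 19.2669

19.2669 AU


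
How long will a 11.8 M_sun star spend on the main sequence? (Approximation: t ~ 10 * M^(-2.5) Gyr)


t = 10 * M^(-2.5) = 10 * 11.8^(-2.5) = 0.0209

0.0209 Gyr


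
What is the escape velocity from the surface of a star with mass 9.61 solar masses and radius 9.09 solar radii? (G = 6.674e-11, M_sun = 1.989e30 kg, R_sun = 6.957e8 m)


M = 9.61 * 1.989e30 kg = 1.911429e+31 kg; R = 9.09 * 6.957e8 m = 6.323913e+09 m. v_esc = sqrt(2GM/R) = sqrt(2 * 6.674e-11 * 1.911429e+31 / 6.323913e+09) = 635176.2356

635176.2356 m/s


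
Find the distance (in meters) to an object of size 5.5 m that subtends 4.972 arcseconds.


D = size / theta_rad, theta_rad = 4.972 * pi/(180*3600) = 2.410e-05, D = 228169.0335

228169.0335 m


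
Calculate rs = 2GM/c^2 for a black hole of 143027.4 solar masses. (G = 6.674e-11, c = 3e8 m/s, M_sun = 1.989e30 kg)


M = 143027.4 * 1.989e30 kg = 2.844814986e+35 kg. rs = 2GM/c^2 = 2 * 6.674e-11 * 2.844814986e+35 / (3e8)^2 = 4.219e+08

4.219e+08 m


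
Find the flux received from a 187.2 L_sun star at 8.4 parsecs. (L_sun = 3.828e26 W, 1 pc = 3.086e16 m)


F = L / (4*pi*d^2) = 7.166e+28 / (4*pi*(2.592e+17)^2) = 8.486e-08

8.486e-08 W/m^2


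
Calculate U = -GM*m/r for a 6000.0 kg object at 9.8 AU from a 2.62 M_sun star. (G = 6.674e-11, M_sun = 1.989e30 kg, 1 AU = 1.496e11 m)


M = 2.62 * 1.989e30 kg = 5.21118e+30 kg; r = 9.8 AU * 1.496e11 m/AU = 1.46608e+12 m. U = -GM*m/r = -(6.674e-11 * 5.21118e+30 * 6000.0) / 1.46608e+12 = -1.423e+12

-1.423e+12 J


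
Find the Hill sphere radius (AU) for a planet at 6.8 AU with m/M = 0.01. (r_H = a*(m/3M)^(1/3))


r_H = a * (m/3M)^(1/3) = 6.8 * (0.01/3)^(1/3) = 1.0158

1.0158 AU


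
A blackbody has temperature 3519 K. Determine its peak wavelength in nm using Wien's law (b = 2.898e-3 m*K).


lam_max = b / T = 2.898e-3 / 3519 = 8.235e-07 m = 823.5294 nm

823.5294 nm


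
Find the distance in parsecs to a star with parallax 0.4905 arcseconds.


d = 1/p = 1/0.4905 = 2.0387

2.0387 pc


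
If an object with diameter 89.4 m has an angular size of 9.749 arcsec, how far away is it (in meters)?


D = size / theta_rad, theta_rad = 9.749 * pi/(180*3600) = 4.726e-05, D = 1.891e+06

1.891e+06 m


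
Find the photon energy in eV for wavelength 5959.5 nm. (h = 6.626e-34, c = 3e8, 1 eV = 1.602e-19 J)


E = hc/lambda = 6.626e-34 * 3e8 / 5.960e-06 = 3.336e-20 J = 0.2082 eV

0.2082 eV


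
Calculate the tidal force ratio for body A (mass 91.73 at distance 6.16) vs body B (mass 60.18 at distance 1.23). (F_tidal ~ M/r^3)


Ratio = (M1/r1^3) / (M2/r2^3) = (91.73/6.16^3) / (60.18/1.23^3) = 0.0121

0.0121


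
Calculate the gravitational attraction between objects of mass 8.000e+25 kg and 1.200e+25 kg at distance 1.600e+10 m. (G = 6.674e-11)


F = G*m1*m2/r^2 = 6.674e-11 * 8.000e+25 * 1.200e+25 / (1.600e+10)^2 = 6.674e-11 * 9.600e+50 / 2.560e+20 = 2.503e+20

2.503e+20 N


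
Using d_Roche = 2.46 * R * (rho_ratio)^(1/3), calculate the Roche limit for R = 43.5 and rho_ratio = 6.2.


d_Roche = 2.46 * 43.5 * 6.2^(1/3) = 196.5871

196.5871


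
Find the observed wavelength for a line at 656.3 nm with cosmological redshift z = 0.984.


lam_obs = lam_emit * (1 + z) = 656.3 * (1 + 0.984) = 1302.0992

1302.0992 nm


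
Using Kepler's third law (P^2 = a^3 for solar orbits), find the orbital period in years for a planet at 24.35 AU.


P = a^(3/2) = 24.35^1.5 = 120.1568

120.1568 years


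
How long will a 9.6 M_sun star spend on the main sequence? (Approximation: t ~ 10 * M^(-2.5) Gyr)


t = 10 * M^(-2.5) = 10 * 9.6^(-2.5) = 0.035

0.035 Gyr


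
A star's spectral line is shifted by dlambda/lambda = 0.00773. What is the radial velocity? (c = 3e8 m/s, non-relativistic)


v = (dlambda/lambda) * c = 0.00773 * 3e8 = 2.319e+06

2.319e+06 m/s


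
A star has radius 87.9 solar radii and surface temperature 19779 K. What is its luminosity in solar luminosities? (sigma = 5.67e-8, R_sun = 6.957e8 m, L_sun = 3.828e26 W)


R = 87.9 * 6.957e8 m = 6.115203e+10 m. L = 4*pi*R^2*sigma*T^4 = 4*pi*(6.115203e+10)^2 * 5.67e-8 * 19779^4 = 4.077857089e+32 W. L/L_sun = 4.077857089e+32 / 3.828e26 = 1.065e+06

1.065e+06 L_sun


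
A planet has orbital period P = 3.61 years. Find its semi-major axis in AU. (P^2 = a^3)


a = P^(2/3) = 3.61^(2/3) = 2.3533

2.3533 AU


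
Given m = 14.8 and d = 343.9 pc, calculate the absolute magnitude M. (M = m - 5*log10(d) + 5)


M = m - 5*log10(d) + 5 = 14.8 - 5*log10(343.9) + 5 = 7.1178

7.1178


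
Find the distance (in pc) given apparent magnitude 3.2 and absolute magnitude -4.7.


d = 10^((m - M + 5)/5) = 10^((3.2 - -4.7 + 5)/5) = 380.1894

380.1894 pc


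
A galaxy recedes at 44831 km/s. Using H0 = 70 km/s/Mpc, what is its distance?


d = v / H0 = 44831 / 70 = 640.4429

640.4429 Mpc


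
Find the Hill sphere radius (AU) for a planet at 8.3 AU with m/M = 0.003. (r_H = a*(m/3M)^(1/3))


r_H = a * (m/3M)^(1/3) = 8.3 * (0.003/3)^(1/3) = 0.83

0.83 AU


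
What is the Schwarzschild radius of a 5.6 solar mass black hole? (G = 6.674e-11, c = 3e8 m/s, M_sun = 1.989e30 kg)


M = 5.6 * 1.989e30 kg = 1.11384e+31 kg. rs = 2GM/c^2 = 2 * 6.674e-11 * 1.11384e+31 / (3e8)^2 = 16519.4848

16519.4848 m


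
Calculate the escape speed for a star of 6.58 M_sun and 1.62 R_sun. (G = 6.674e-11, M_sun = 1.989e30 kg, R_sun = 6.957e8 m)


M = 6.58 * 1.989e30 kg = 1.308762e+31 kg; R = 1.62 * 6.957e8 m = 1.127034e+09 m. v_esc = sqrt(2GM/R) = sqrt(2 * 6.674e-11 * 1.308762e+31 / 1.127034e+09) = 1.245e+06

1.245e+06 m/s


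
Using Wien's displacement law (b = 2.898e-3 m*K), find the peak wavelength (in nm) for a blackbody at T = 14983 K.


lam_max = b / T = 2.898e-3 / 14983 = 1.934e-07 m = 193.4192 nm

193.4192 nm


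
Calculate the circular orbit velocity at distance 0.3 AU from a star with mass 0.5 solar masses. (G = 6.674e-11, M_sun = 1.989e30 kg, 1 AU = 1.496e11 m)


v = sqrt(GM/r) = sqrt(6.674e-11 * 9.945e+29 / 4.488e+10) = 38456.4393

38456.4393 m/s


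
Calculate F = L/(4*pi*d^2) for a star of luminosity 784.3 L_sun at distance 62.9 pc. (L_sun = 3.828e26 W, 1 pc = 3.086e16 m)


F = L / (4*pi*d^2) = 3.002e+29 / (4*pi*(1.941e+18)^2) = 6.341e-09

6.341e-09 W/m^2


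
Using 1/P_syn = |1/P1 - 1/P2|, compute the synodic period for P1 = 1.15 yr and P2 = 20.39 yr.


1/P_syn = |1/P1 - 1/P2| = |1/1.15 - 1/20.39| => P_syn = 1.2187

1.2187 years


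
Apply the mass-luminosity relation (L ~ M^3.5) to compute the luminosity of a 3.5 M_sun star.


L/L_sun = (M/M_sun)^3.5 = 3.5^3.5 = 80.2118

80.2118 L_sun


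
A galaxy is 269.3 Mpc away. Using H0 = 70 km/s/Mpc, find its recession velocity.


v = H0 * d = 70 * 269.3 = 18851.0

18851.0 km/s


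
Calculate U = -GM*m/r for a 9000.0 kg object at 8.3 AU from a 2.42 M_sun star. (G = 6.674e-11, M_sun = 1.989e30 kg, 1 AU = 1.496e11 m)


M = 2.42 * 1.989e30 kg = 4.81338e+30 kg; r = 8.3 AU * 1.496e11 m/AU = 1.24168e+12 m. U = -GM*m/r = -(6.674e-11 * 4.81338e+30 * 9000.0) / 1.24168e+12 = -2.328e+12

-2.328e+12 J


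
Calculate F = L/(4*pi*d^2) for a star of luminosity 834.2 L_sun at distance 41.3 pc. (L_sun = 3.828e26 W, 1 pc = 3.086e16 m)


F = L / (4*pi*d^2) = 3.193e+29 / (4*pi*(1.275e+18)^2) = 1.564e-08

1.564e-08 W/m^2


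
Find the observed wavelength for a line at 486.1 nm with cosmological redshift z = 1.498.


lam_obs = lam_emit * (1 + z) = 486.1 * (1 + 1.498) = 1214.2778

1214.2778 nm


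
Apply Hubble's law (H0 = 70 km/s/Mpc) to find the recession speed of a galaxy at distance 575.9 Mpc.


v = H0 * d = 70 * 575.9 = 40313.0

40313.0 km/s


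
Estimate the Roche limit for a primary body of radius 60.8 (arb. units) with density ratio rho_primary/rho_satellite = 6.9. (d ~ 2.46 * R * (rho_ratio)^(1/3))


d_Roche = 2.46 * 60.8 * 6.9^(1/3) = 284.7443

284.7443


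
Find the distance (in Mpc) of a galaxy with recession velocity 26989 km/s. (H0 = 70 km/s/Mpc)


d = v / H0 = 26989 / 70 = 385.5571

385.5571 Mpc


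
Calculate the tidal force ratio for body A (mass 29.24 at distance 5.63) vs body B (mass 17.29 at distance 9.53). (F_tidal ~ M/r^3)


Ratio = (M1/r1^3) / (M2/r2^3) = (29.24/5.63^3) / (17.29/9.53^3) = 8.2023

8.2023


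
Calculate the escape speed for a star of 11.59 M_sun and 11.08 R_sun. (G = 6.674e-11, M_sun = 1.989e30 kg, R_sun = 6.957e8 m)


M = 11.59 * 1.989e30 kg = 2.305251e+31 kg; R = 11.08 * 6.957e8 m = 7.708356e+09 m. v_esc = sqrt(2GM/R) = sqrt(2 * 6.674e-11 * 2.305251e+31 / 7.708356e+09) = 631809.7545

631809.7545 m/s


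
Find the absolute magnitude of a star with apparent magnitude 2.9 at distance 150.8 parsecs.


M = m - 5*log10(d) + 5 = 2.9 - 5*log10(150.8) + 5 = -2.992

-2.992


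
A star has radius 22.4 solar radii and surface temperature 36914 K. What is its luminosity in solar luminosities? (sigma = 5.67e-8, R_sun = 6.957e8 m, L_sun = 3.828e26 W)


R = 22.4 * 6.957e8 m = 1.558368e+10 m. L = 4*pi*R^2*sigma*T^4 = 4*pi*(1.558368e+10)^2 * 5.67e-8 * 36914^4 = 3.2129014e+32 W. L/L_sun = 3.2129014e+32 / 3.828e26 = 839315.9353

839315.9353 L_sun


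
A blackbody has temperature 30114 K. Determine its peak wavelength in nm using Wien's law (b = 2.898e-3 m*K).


lam_max = b / T = 2.898e-3 / 30114 = 9.623e-08 m = 96.2343 nm

96.2343 nm


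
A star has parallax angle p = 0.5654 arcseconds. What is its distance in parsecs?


d = 1/p = 1/0.5654 = 1.7687

1.7687 pc


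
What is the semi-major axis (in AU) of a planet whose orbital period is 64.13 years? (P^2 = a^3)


a = P^(2/3) = 64.13^(2/3) = 16.0217

16.0217 AU


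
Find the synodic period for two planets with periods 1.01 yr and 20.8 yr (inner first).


1/P_syn = |1/P1 - 1/P2| = |1/1.01 - 1/20.8| => P_syn = 1.0615

1.0615 years


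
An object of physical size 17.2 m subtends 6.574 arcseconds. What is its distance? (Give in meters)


D = size / theta_rad, theta_rad = 6.574 * pi/(180*3600) = 3.187e-05, D = 539664.5372

539664.5372 m


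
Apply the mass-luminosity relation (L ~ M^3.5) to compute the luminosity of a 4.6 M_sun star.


L/L_sun = (M/M_sun)^3.5 = 4.6^3.5 = 208.7625

208.7625 L_sun


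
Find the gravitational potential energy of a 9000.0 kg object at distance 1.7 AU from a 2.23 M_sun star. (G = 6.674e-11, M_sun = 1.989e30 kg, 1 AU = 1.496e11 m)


M = 2.23 * 1.989e30 kg = 4.43547e+30 kg; r = 1.7 AU * 1.496e11 m/AU = 2.5432e+11 m. U = -GM*m/r = -(6.674e-11 * 4.43547e+30 * 9000.0) / 2.5432e+11 = -1.048e+13

-1.048e+13 J


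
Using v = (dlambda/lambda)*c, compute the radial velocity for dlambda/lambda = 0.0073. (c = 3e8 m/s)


v = (dlambda/lambda) * c = 0.0073 * 3e8 = 2.190e+06

2.190e+06 m/s


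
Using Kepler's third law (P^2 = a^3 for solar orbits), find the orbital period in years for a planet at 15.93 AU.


P = a^(3/2) = 15.93^1.5 = 63.5805

63.5805 years


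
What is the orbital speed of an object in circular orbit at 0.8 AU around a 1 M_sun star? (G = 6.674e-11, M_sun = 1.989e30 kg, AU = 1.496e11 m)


v = sqrt(GM/r) = sqrt(6.674e-11 * 1.989e+30 / 1.197e+11) = 33304.2534

33304.2534 m/s


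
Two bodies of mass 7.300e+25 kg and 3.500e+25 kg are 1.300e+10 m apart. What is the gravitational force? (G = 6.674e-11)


F = G*m1*m2/r^2 = 6.674e-11 * 7.300e+25 * 3.500e+25 / (1.300e+10)^2 = 6.674e-11 * 2.555e+51 / 1.690e+20 = 1.009e+21

1.009e+21 N


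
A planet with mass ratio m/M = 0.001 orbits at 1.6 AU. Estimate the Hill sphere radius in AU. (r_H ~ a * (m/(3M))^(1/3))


r_H = a * (m/3M)^(1/3) = 1.6 * (0.001/3)^(1/3) = 0.1109

0.1109 AU


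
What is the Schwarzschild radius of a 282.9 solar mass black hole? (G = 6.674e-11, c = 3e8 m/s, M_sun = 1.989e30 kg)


M = 282.9 * 1.989e30 kg = 5.626881e+32 kg. rs = 2GM/c^2 = 2 * 6.674e-11 * 5.626881e+32 / (3e8)^2 = 834528.9732

834528.9732 m


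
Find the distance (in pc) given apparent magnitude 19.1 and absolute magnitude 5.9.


d = 10^((m - M + 5)/5) = 10^((19.1 - 5.9 + 5)/5) = 4365.1583

4365.1583 pc


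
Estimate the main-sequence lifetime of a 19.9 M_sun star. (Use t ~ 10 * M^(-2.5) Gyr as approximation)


t = 10 * M^(-2.5) = 10 * 19.9^(-2.5) = 0.0057

0.0057 Gyr


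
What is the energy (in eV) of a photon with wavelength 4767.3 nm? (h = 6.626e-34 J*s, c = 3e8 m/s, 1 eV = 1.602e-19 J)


E = hc/lambda = 6.626e-34 * 3e8 / 4.767e-06 = 4.170e-20 J = 0.2603 eV

0.2603 eV


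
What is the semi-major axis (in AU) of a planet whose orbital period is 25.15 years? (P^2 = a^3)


a = P^(2/3) = 25.15^(2/3) = 8.584

8.584 AU


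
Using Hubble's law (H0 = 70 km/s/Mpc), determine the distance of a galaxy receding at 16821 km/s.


d = v / H0 = 16821 / 70 = 240.3

240.3 Mpc


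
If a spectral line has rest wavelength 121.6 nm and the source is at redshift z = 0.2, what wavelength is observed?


lam_obs = lam_emit * (1 + z) = 121.6 * (1 + 0.2) = 145.92

145.92 nm


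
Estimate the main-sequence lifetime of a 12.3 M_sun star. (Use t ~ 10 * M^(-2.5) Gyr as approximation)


t = 10 * M^(-2.5) = 10 * 12.3^(-2.5) = 0.0188

0.0188 Gyr


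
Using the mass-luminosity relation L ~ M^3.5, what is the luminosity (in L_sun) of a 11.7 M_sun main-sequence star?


L/L_sun = (M/M_sun)^3.5 = 11.7^3.5 = 5478.3593

5478.3593 L_sun


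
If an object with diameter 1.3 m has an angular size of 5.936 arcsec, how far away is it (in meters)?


D = size / theta_rad, theta_rad = 5.936 * pi/(180*3600) = 2.878e-05, D = 45172.5485

45172.5485 m


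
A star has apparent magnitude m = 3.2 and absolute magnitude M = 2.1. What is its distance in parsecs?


d = 10^((m - M + 5)/5) = 10^((3.2 - 2.1 + 5)/5) = 16.5959

16.5959 pc


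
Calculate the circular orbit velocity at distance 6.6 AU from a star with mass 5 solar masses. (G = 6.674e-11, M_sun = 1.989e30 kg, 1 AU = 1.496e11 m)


v = sqrt(GM/r) = sqrt(6.674e-11 * 9.945e+30 / 9.874e+11) = 25927.3261

25927.3261 m/s


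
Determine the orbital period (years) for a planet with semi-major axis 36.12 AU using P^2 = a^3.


P = a^(3/2) = 36.12^1.5 = 217.0809

217.0809 years


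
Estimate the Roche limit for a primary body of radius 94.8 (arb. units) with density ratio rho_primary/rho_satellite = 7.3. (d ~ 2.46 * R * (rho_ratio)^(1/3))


d_Roche = 2.46 * 94.8 * 7.3^(1/3) = 452.3949

452.3949


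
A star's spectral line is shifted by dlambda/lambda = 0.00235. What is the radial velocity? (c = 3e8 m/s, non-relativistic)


v = (dlambda/lambda) * c = 0.00235 * 3e8 = 705000.0

705000.0 m/s


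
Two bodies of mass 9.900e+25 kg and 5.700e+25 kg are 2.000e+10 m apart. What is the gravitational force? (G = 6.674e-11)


F = G*m1*m2/r^2 = 6.674e-11 * 9.900e+25 * 5.700e+25 / (2.000e+10)^2 = 6.674e-11 * 5.643e+51 / 4.000e+20 = 9.415e+20

9.415e+20 N


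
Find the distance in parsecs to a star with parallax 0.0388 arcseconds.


d = 1/p = 1/0.0388 = 25.7732

25.7732 pc


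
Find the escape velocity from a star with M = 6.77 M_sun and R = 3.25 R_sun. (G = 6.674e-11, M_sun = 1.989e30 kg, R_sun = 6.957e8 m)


M = 6.77 * 1.989e30 kg = 1.346553e+31 kg; R = 3.25 * 6.957e8 m = 2.261025e+09 m. v_esc = sqrt(2GM/R) = sqrt(2 * 6.674e-11 * 1.346553e+31 / 2.261025e+09) = 891594.0113

891594.0113 m/s


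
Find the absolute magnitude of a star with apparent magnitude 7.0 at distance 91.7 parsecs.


M = m - 5*log10(d) + 5 = 7.0 - 5*log10(91.7) + 5 = 2.1882

2.1882


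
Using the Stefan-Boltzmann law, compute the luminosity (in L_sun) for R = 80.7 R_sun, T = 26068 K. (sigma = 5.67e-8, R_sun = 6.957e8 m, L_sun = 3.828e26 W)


R = 80.7 * 6.957e8 m = 5.614299e+10 m. L = 4*pi*R^2*sigma*T^4 = 4*pi*(5.614299e+10)^2 * 5.67e-8 * 26068^4 = 1.037086183e+33 W. L/L_sun = 1.037086183e+33 / 3.828e26 = 2.709e+06

2.709e+06 L_sun


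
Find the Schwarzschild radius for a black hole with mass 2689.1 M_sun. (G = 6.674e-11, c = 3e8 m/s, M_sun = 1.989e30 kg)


M = 2689.1 * 1.989e30 kg = 5.3486199e+33 kg. rs = 2GM/c^2 = 2 * 6.674e-11 * 5.3486199e+33 / (3e8)^2 = 7.933e+06

7.933e+06 m


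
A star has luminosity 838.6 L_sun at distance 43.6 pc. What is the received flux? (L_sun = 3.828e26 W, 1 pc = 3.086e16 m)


F = L / (4*pi*d^2) = 3.210e+29 / (4*pi*(1.345e+18)^2) = 1.411e-08

1.411e-08 W/m^2


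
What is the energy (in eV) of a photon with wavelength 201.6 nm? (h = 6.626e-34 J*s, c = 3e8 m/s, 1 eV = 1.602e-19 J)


E = hc/lambda = 6.626e-34 * 3e8 / 2.016e-07 = 9.860e-19 J = 6.1549 eV

6.1549 eV


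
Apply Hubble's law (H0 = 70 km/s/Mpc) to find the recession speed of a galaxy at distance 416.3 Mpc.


v = H0 * d = 70 * 416.3 = 29141.0

29141.0 km/s


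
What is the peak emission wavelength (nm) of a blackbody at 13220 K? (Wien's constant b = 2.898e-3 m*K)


lam_max = b / T = 2.898e-3 / 13220 = 2.192e-07 m = 219.2133 nm

219.2133 nm


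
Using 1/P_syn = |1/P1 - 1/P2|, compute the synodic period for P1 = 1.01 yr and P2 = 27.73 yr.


1/P_syn = |1/P1 - 1/P2| = |1/1.01 - 1/27.73| => P_syn = 1.0482

1.0482 years


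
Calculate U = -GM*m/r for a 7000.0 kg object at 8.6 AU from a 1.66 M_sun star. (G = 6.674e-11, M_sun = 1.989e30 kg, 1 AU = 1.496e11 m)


M = 1.66 * 1.989e30 kg = 3.30174e+30 kg; r = 8.6 AU * 1.496e11 m/AU = 1.28656e+12 m. U = -GM*m/r = -(6.674e-11 * 3.30174e+30 * 7000.0) / 1.28656e+12 = -1.199e+12

-1.199e+12 J


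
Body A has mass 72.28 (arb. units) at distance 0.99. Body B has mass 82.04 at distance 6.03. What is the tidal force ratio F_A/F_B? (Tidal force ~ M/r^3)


Ratio = (M1/r1^3) / (M2/r2^3) = (72.28/0.99^3) / (82.04/6.03^3) = 199.0851

199.0851


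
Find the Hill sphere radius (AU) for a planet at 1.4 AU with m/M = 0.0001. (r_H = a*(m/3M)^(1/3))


r_H = a * (m/3M)^(1/3) = 1.4 * (0.0001/3)^(1/3) = 0.0451

0.0451 AU


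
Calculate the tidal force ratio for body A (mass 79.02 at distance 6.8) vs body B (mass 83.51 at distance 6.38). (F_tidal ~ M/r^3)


Ratio = (M1/r1^3) / (M2/r2^3) = (79.02/6.8^3) / (83.51/6.38^3) = 0.7815

0.7815


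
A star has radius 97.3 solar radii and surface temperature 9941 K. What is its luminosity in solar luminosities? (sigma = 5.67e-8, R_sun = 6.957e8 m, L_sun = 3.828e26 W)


R = 97.3 * 6.957e8 m = 6.769161e+10 m. L = 4*pi*R^2*sigma*T^4 = 4*pi*(6.769161e+10)^2 * 5.67e-8 * 9941^4 = 3.188474187e+31 W. L/L_sun = 3.188474187e+31 / 3.828e26 = 83293.474

83293.474 L_sun


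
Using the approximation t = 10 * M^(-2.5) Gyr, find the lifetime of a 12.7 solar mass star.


t = 10 * M^(-2.5) = 10 * 12.7^(-2.5) = 0.0174

0.0174 Gyr


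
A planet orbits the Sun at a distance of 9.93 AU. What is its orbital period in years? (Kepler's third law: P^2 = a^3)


P = a^(3/2) = 9.93^1.5 = 31.2913

31.2913 years


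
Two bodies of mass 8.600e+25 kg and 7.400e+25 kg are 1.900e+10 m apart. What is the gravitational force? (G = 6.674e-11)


F = G*m1*m2/r^2 = 6.674e-11 * 8.600e+25 * 7.400e+25 / (1.900e+10)^2 = 6.674e-11 * 6.364e+51 / 3.610e+20 = 1.177e+21

1.177e+21 N


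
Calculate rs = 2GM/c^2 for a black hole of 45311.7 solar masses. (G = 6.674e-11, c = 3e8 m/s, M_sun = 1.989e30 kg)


M = 45311.7 * 1.989e30 kg = 9.01249713e+34 kg. rs = 2GM/c^2 = 2 * 6.674e-11 * 9.01249713e+34 / (3e8)^2 = 1.337e+08

1.337e+08 m


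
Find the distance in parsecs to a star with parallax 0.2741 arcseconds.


d = 1/p = 1/0.2741 = 3.6483

3.6483 pc


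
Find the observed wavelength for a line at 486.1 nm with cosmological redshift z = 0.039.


lam_obs = lam_emit * (1 + z) = 486.1 * (1 + 0.039) = 505.0579

505.0579 nm


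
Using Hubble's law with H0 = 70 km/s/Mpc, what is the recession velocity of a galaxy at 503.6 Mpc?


v = H0 * d = 70 * 503.6 = 35252.0

35252.0 km/s


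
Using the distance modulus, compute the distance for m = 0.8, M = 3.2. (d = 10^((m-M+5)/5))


d = 10^((m - M + 5)/5) = 10^((0.8 - 3.2 + 5)/5) = 3.3113

3.3113 pc


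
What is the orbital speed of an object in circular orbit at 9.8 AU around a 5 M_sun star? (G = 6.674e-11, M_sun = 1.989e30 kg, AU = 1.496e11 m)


v = sqrt(GM/r) = sqrt(6.674e-11 * 9.945e+30 / 1.466e+12) = 21277.307

21277.307 m/s


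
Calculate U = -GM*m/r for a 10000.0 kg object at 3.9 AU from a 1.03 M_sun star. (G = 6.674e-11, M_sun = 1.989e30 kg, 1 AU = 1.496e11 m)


M = 1.03 * 1.989e30 kg = 2.04867e+30 kg; r = 3.9 AU * 1.496e11 m/AU = 5.8344e+11 m. U = -GM*m/r = -(6.674e-11 * 2.04867e+30 * 10000.0) / 5.8344e+11 = -2.343e+12

-2.343e+12 J


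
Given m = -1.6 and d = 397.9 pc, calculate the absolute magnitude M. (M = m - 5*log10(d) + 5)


M = m - 5*log10(d) + 5 = -1.6 - 5*log10(397.9) + 5 = -9.5989

-9.5989


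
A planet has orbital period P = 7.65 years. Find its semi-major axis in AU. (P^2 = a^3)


a = P^(2/3) = 7.65^(2/3) = 3.8825

3.8825 AU


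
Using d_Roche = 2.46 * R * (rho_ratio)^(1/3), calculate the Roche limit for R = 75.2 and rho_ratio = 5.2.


d_Roche = 2.46 * 75.2 * 5.2^(1/3) = 320.4946

320.4946


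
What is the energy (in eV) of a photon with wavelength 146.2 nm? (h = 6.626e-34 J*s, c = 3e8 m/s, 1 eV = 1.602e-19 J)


E = hc/lambda = 6.626e-34 * 3e8 / 1.462e-07 = 1.360e-18 J = 8.4872 eV

8.4872 eV


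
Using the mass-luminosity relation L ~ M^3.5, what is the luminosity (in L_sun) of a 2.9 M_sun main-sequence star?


L/L_sun = (M/M_sun)^3.5 = 2.9^3.5 = 41.533

41.533 L_sun


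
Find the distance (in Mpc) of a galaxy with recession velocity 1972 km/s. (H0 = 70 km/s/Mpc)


d = v / H0 = 1972 / 70 = 28.1714

28.1714 Mpc


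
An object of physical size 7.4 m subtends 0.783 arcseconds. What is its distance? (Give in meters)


D = size / theta_rad, theta_rad = 0.783 * pi/(180*3600) = 3.796e-06, D = 1.949e+06

1.949e+06 m


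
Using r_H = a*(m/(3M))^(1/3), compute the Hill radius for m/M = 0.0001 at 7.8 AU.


r_H = a * (m/3M)^(1/3) = 7.8 * (0.0001/3)^(1/3) = 0.251

0.251 AU


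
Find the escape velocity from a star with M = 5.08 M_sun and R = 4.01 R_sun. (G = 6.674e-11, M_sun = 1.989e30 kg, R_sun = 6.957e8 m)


M = 5.08 * 1.989e30 kg = 1.010412e+31 kg; R = 4.01 * 6.957e8 m = 2.789757e+09 m. v_esc = sqrt(2GM/R) = sqrt(2 * 6.674e-11 * 1.010412e+31 / 2.789757e+09) = 695303.0888

695303.0888 m/s


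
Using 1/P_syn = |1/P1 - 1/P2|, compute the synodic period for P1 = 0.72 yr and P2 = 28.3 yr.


1/P_syn = |1/P1 - 1/P2| = |1/0.72 - 1/28.3| => P_syn = 0.7388

0.7388 years


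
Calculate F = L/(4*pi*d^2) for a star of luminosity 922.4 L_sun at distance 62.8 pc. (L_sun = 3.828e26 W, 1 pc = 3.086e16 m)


F = L / (4*pi*d^2) = 3.531e+29 / (4*pi*(1.938e+18)^2) = 7.481e-09

7.481e-09 W/m^2


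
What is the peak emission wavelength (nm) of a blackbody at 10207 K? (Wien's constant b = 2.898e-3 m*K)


lam_max = b / T = 2.898e-3 / 10207 = 2.839e-07 m = 283.9228 nm

283.9228 nm


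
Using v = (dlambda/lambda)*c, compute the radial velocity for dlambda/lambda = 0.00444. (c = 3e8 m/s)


v = (dlambda/lambda) * c = 0.00444 * 3e8 = 1.332e+06

1.332e+06 m/s


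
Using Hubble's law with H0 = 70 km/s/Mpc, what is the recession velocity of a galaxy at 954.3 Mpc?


v = H0 * d = 70 * 954.3 = 66801.0

66801.0 km/s


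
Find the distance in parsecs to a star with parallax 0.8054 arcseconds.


d = 1/p = 1/0.8054 = 1.2416

1.2416 pc


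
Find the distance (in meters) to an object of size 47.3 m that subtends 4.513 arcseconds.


D = size / theta_rad, theta_rad = 4.513 * pi/(180*3600) = 2.188e-05, D = 2.162e+06

2.162e+06 m


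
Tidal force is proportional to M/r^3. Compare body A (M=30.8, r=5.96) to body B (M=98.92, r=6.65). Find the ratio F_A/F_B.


Ratio = (M1/r1^3) / (M2/r2^3) = (30.8/5.96^3) / (98.92/6.65^3) = 0.4325

0.4325


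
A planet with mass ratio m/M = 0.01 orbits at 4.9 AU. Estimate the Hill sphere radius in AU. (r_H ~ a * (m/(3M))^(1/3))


r_H = a * (m/3M)^(1/3) = 4.9 * (0.01/3)^(1/3) = 0.732

0.732 AU


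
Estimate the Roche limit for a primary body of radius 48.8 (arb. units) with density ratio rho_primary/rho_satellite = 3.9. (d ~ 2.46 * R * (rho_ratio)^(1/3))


d_Roche = 2.46 * 48.8 * 3.9^(1/3) = 188.9629

188.9629


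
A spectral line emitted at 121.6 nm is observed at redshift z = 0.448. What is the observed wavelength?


lam_obs = lam_emit * (1 + z) = 121.6 * (1 + 0.448) = 176.0768

176.0768 nm


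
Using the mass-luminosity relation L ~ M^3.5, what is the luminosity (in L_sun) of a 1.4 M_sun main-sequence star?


L/L_sun = (M/M_sun)^3.5 = 1.4^3.5 = 3.2467

3.2467 L_sun


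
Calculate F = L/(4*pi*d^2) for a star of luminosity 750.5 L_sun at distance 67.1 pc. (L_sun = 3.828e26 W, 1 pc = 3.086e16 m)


F = L / (4*pi*d^2) = 2.873e+29 / (4*pi*(2.071e+18)^2) = 5.332e-09

5.332e-09 W/m^2


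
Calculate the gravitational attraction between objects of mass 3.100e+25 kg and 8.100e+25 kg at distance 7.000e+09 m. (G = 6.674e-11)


F = G*m1*m2/r^2 = 6.674e-11 * 3.100e+25 * 8.100e+25 / (7.000e+09)^2 = 6.674e-11 * 2.511e+51 / 4.900e+19 = 3.420e+21

3.420e+21 N


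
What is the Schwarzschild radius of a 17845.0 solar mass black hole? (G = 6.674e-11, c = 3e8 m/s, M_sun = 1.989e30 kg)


M = 17845.0 * 1.989e30 kg = 3.5493705e+34 kg. rs = 2GM/c^2 = 2 * 6.674e-11 * 3.5493705e+34 / (3e8)^2 = 5.264e+07

5.264e+07 m


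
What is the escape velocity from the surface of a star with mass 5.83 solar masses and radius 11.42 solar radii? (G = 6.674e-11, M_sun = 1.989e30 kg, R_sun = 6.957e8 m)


M = 5.83 * 1.989e30 kg = 1.159587e+31 kg; R = 11.42 * 6.957e8 m = 7.944894e+09 m. v_esc = sqrt(2GM/R) = sqrt(2 * 6.674e-11 * 1.159587e+31 / 7.944894e+09) = 441383.114

441383.114 m/s


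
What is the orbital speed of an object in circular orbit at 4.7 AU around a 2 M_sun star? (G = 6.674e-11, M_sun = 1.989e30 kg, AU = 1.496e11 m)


v = sqrt(GM/r) = sqrt(6.674e-11 * 3.978e+30 / 7.031e+11) = 19431.6986

19431.6986 m/s


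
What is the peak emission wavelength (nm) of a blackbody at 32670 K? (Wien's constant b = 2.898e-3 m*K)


lam_max = b / T = 2.898e-3 / 32670 = 8.871e-08 m = 88.7052 nm

88.7052 nm


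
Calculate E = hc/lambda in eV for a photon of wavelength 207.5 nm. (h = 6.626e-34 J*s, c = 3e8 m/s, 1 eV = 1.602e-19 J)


E = hc/lambda = 6.626e-34 * 3e8 / 2.075e-07 = 9.580e-19 J = 5.9799 eV

5.9799 eV


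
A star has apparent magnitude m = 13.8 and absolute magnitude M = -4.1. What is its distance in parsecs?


d = 10^((m - M + 5)/5) = 10^((13.8 - -4.1 + 5)/5) = 38018.9396

38018.9396 pc


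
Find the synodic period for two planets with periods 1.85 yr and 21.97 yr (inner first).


1/P_syn = |1/P1 - 1/P2| = |1/1.85 - 1/21.97| => P_syn = 2.0201

2.0201 years


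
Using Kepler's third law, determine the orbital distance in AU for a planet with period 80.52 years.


a = P^(2/3) = 80.52^(2/3) = 18.6467

18.6467 AU


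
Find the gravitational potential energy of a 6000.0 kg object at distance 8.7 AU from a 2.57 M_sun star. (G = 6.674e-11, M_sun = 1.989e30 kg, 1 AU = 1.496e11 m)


M = 2.57 * 1.989e30 kg = 5.11173e+30 kg; r = 8.7 AU * 1.496e11 m/AU = 1.30152e+12 m. U = -GM*m/r = -(6.674e-11 * 5.11173e+30 * 6000.0) / 1.30152e+12 = -1.573e+12

-1.573e+12 J


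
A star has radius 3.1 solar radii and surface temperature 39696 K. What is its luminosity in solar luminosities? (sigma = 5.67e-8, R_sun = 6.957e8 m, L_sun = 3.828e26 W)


R = 3.1 * 6.957e8 m = 2.15667e+09 m. L = 4*pi*R^2*sigma*T^4 = 4*pi*(2.15667e+09)^2 * 5.67e-8 * 39696^4 = 8.229004598e+30 W. L/L_sun = 8.229004598e+30 / 3.828e26 = 21496.8772

21496.8772 L_sun


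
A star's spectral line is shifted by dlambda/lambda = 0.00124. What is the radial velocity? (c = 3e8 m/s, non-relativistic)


v = (dlambda/lambda) * c = 0.00124 * 3e8 = 372000.0

372000.0 m/s


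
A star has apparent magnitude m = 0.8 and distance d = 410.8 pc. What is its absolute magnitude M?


M = m - 5*log10(d) + 5 = 0.8 - 5*log10(410.8) + 5 = -7.2682

-7.2682


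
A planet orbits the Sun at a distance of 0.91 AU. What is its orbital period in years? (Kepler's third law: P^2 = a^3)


P = a^(3/2) = 0.91^1.5 = 0.8681

0.8681 years


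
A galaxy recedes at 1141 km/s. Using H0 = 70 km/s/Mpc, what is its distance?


d = v / H0 = 1141 / 70 = 16.3

16.3 Mpc


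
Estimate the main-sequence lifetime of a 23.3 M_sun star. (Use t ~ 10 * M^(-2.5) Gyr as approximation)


t = 10 * M^(-2.5) = 10 * 23.3^(-2.5) = 0.0038

0.0038 Gyr


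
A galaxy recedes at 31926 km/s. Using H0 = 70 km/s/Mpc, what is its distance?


d = v / H0 = 31926 / 70 = 456.0857

456.0857 Mpc


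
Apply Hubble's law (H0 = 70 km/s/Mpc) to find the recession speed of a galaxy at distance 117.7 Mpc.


v = H0 * d = 70 * 117.7 = 8239.0

8239.0 km/s


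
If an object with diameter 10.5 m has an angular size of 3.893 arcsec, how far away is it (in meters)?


D = size / theta_rad, theta_rad = 3.893 * pi/(180*3600) = 1.887e-05, D = 556326.8599

556326.8599 m


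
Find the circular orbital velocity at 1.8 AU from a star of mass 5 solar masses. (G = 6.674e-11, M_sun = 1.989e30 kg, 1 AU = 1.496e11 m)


v = sqrt(GM/r) = sqrt(6.674e-11 * 9.945e+30 / 2.693e+11) = 49647.0497

49647.0497 m/s


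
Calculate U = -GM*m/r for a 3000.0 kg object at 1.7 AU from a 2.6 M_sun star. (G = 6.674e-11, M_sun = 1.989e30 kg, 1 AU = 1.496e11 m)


M = 2.6 * 1.989e30 kg = 5.1714e+30 kg; r = 1.7 AU * 1.496e11 m/AU = 2.5432e+11 m. U = -GM*m/r = -(6.674e-11 * 5.1714e+30 * 3000.0) / 2.5432e+11 = -4.071e+12

-4.071e+12 J


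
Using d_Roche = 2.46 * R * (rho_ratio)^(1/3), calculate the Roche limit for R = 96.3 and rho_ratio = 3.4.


d_Roche = 2.46 * 96.3 * 3.4^(1/3) = 356.2222

356.2222


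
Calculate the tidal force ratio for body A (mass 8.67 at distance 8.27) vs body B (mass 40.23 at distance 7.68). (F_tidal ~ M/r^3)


Ratio = (M1/r1^3) / (M2/r2^3) = (8.67/8.27^3) / (40.23/7.68^3) = 0.1726

0.1726


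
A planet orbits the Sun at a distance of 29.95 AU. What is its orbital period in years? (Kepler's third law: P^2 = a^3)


P = a^(3/2) = 29.95^1.5 = 163.9061

163.9061 years


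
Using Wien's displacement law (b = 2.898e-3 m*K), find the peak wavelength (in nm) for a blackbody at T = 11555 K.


lam_max = b / T = 2.898e-3 / 11555 = 2.508e-07 m = 250.8005 nm

250.8005 nm


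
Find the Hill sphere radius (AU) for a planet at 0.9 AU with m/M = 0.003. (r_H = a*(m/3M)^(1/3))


r_H = a * (m/3M)^(1/3) = 0.9 * (0.003/3)^(1/3) = 0.09

0.09 AU


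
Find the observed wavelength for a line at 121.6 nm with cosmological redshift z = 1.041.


lam_obs = lam_emit * (1 + z) = 121.6 * (1 + 1.041) = 248.1856

248.1856 nm


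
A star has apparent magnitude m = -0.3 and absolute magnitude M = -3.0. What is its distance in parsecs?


d = 10^((m - M + 5)/5) = 10^((-0.3 - -3.0 + 5)/5) = 34.6737

34.6737 pc


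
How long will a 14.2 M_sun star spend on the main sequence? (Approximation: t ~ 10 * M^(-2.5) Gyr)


t = 10 * M^(-2.5) = 10 * 14.2^(-2.5) = 0.0132

0.0132 Gyr


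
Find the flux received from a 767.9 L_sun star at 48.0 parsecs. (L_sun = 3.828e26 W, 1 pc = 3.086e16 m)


F = L / (4*pi*d^2) = 2.940e+29 / (4*pi*(1.481e+18)^2) = 1.066e-08

1.066e-08 W/m^2


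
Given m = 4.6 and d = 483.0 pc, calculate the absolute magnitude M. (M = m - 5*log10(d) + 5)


M = m - 5*log10(d) + 5 = 4.6 - 5*log10(483.0) + 5 = -3.8197

-3.8197


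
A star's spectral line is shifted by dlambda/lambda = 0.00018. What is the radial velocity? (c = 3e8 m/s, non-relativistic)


v = (dlambda/lambda) * c = 0.00018 * 3e8 = 54000.0

54000.0 m/s


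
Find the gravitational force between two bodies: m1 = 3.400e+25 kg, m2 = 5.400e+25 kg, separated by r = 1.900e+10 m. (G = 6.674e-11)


F = G*m1*m2/r^2 = 6.674e-11 * 3.400e+25 * 5.400e+25 / (1.900e+10)^2 = 6.674e-11 * 1.836e+51 / 3.610e+20 = 3.394e+20

3.394e+20 N


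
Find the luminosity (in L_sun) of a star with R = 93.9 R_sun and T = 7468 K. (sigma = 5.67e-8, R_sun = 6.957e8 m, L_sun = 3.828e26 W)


R = 93.9 * 6.957e8 m = 6.532623e+10 m. L = 4*pi*R^2*sigma*T^4 = 4*pi*(6.532623e+10)^2 * 5.67e-8 * 7468^4 = 9.457696021e+30 W. L/L_sun = 9.457696021e+30 / 3.828e26 = 24706.6249

24706.6249 L_sun
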